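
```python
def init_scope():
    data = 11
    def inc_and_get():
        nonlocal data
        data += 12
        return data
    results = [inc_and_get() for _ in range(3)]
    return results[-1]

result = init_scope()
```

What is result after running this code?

Step 1: data = 11.
Step 2: Three calls to inc_and_get(), each adding 12.
Step 3: Last value = 11 + 12 * 3 = 47

The answer is 47.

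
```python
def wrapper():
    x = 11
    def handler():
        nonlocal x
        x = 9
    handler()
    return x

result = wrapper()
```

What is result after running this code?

Step 1: wrapper() sets x = 11.
Step 2: handler() uses nonlocal to reassign x = 9.
Step 3: result = 9

The answer is 9.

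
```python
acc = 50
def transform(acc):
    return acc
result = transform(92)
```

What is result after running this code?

Step 1: Global acc = 50.
Step 2: transform(92) takes parameter acc = 92, which shadows the global.
Step 3: result = 92

The answer is 92.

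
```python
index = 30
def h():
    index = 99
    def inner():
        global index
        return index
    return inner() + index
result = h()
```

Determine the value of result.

Step 1: Global index = 30. h() shadows with local index = 99.
Step 2: inner() uses global keyword, so inner() returns global index = 30.
Step 3: h() returns 30 + 99 = 129

The answer is 129.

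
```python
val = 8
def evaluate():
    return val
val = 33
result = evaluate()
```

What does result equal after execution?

Step 1: val is first set to 8, then reassigned to 33.
Step 2: evaluate() is called after the reassignment, so it looks up the current global val = 33.
Step 3: result = 33

The answer is 33.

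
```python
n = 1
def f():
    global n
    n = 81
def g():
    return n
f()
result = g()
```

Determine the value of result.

Step 1: n = 1.
Step 2: f() sets global n = 81.
Step 3: g() reads global n = 81. result = 81

The answer is 81.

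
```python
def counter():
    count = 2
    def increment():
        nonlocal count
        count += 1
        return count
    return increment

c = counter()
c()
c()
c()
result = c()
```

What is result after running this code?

Step 1: counter() creates closure with count = 2.
Step 2: Each c() call increments count via nonlocal. After 4 calls: 2 + 4 = 6.
Step 3: result = 6

The answer is 6.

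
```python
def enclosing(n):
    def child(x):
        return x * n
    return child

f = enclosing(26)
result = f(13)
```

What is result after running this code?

Step 1: enclosing(26) creates a closure capturing n = 26.
Step 2: f(13) computes 13 * 26 = 338.
Step 3: result = 338

The answer is 338.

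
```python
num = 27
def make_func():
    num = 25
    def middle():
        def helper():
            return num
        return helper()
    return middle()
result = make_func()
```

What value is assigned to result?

Step 1: make_func() defines num = 25. middle() and helper() have no local num.
Step 2: helper() checks local (none), enclosing middle() (none), enclosing make_func() and finds num = 25.
Step 3: result = 25

The answer is 25.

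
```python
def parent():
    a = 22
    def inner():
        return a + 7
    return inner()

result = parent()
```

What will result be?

Step 1: parent() defines a = 22.
Step 2: inner() reads a = 22 from enclosing scope, returns 22 + 7 = 29.
Step 3: result = 29

The answer is 29.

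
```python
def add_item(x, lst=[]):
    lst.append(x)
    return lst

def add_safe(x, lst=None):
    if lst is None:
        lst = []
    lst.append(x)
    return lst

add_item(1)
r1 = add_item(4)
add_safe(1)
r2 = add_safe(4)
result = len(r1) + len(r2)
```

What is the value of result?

Step 1: add_item shares mutable default: after 2 calls, lst = [1, 4], len = 2.
Step 2: add_safe creates fresh list each time: r2 = [4], len = 1.
Step 3: result = 2 + 1 = 3

The answer is 3.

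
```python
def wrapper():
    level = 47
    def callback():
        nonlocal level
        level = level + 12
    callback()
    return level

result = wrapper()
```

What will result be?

Step 1: wrapper() sets level = 47.
Step 2: callback() uses nonlocal to modify level in wrapper's scope: level = 47 + 12 = 59.
Step 3: wrapper() returns the modified level = 59

The answer is 59.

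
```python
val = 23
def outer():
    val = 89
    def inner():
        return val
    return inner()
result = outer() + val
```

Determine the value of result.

Step 1: Global val = 23. outer() shadows with val = 89.
Step 2: inner() returns enclosing val = 89. outer() = 89.
Step 3: result = 89 + global val (23) = 112

The answer is 112.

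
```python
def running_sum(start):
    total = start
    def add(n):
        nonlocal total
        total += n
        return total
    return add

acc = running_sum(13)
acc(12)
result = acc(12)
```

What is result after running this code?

Step 1: running_sum(13) creates closure with total = 13.
Step 2: First acc(12): total = 13 + 12 = 25.
Step 3: Second acc(12): total = 25 + 12 = 37. result = 37

The answer is 37.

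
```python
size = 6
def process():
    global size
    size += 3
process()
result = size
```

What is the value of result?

Step 1: size = 6 globally.
Step 2: process() modifies global size: size += 3 = 9.
Step 3: result = 9

The answer is 9.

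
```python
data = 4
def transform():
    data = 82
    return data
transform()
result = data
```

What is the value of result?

Step 1: Global data = 4.
Step 2: transform() creates local data = 82 (shadow, not modification).
Step 3: After transform() returns, global data is unchanged. result = 4

The answer is 4.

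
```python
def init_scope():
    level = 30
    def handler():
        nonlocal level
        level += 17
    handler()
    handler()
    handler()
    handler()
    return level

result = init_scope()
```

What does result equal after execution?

Step 1: level starts at 30.
Step 2: handler() is called 4 times, each adding 17.
Step 3: level = 30 + 17 * 4 = 98

The answer is 98.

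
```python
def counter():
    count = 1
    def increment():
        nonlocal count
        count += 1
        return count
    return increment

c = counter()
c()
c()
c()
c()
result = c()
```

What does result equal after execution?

Step 1: counter() creates closure with count = 1.
Step 2: Each c() call increments count via nonlocal. After 5 calls: 1 + 5 = 6.
Step 3: result = 6

The answer is 6.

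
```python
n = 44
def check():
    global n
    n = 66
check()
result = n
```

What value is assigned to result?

Step 1: n = 44 globally.
Step 2: check() declares global n and sets it to 66.
Step 3: After check(), global n = 66. result = 66

The answer is 66.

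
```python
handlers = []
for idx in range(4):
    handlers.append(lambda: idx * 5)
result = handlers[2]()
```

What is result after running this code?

Step 1: All lambdas reference the same variable idx (late binding).
Step 2: After the loop, idx = 3. Every lambda returns idx * 5.
Step 3: handlers[2]() = 3 * 5 = 15

The answer is 15.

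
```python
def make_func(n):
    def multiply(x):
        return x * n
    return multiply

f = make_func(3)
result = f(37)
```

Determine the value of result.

Step 1: make_func(3) returns multiply closure with n = 3.
Step 2: f(37) computes 37 * 3 = 111.
Step 3: result = 111

The answer is 111.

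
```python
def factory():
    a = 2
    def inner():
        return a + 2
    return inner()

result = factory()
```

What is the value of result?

Step 1: factory() defines a = 2.
Step 2: inner() reads a = 2 from enclosing scope, returns 2 + 2 = 4.
Step 3: result = 4

The answer is 4.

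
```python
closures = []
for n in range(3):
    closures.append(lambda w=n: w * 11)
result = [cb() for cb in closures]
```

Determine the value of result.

Step 1: Default arg w=n captures n at each iteration.
Step 2: closures[k] has w defaulting to k, returns k * 11.
Step 3: result = [0, 11, 22]

The answer is [0, 11, 22].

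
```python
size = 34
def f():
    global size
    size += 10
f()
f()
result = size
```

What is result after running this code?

Step 1: size = 34.
Step 2: First f(): size = 34 + 10 = 44.
Step 3: Second f(): size = 44 + 10 = 54. result = 54

The answer is 54.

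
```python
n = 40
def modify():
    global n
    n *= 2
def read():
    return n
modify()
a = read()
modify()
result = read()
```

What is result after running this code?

Step 1: n = 40.
Step 2: First modify(): n = 40 * 2 = 80.
Step 3: Second modify(): n = 80 * 2 = 160.
Step 4: read() returns 160

The answer is 160.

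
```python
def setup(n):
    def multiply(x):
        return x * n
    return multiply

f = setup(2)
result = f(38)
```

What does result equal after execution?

Step 1: setup(2) returns multiply closure with n = 2.
Step 2: f(38) computes 38 * 2 = 76.
Step 3: result = 76

The answer is 76.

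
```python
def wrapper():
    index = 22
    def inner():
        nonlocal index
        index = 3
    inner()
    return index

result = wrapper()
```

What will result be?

Step 1: wrapper() sets index = 22.
Step 2: inner() uses nonlocal to reassign index = 3.
Step 3: result = 3

The answer is 3.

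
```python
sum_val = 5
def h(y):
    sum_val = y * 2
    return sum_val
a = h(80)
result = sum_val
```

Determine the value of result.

Step 1: Global sum_val = 5.
Step 2: h(80) creates local sum_val = 80 * 2 = 160.
Step 3: Global sum_val unchanged because no global keyword. result = 5

The answer is 5.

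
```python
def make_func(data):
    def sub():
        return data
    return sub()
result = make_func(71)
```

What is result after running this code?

Step 1: make_func(71) binds parameter data = 71.
Step 2: sub() looks up data in enclosing scope and finds the parameter data = 71.
Step 3: result = 71

The answer is 71.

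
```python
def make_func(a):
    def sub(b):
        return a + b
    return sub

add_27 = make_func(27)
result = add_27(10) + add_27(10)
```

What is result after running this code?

Step 1: add_27 captures a = 27.
Step 2: add_27(10) = 27 + 10 = 37, called twice.
Step 3: result = 37 + 37 = 74

The answer is 74.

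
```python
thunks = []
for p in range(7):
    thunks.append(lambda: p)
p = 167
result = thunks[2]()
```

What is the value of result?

Step 1: Lambdas capture the variable p by reference, not by value.
Step 2: After the loop, p is reassigned to 167.
Step 3: thunks[2]() looks up the current p = 167. result = 167

The answer is 167.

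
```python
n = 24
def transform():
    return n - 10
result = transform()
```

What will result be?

Step 1: n = 24 is defined globally.
Step 2: transform() looks up n from global scope = 24, then computes 24 - 10 = 14.
Step 3: result = 14

The answer is 14.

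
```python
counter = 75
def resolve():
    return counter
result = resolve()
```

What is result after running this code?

Step 1: counter = 75 is defined in the global scope.
Step 2: resolve() looks up counter. No local counter exists, so Python checks the global scope via LEGB rule and finds counter = 75.
Step 3: result = 75

The answer is 75.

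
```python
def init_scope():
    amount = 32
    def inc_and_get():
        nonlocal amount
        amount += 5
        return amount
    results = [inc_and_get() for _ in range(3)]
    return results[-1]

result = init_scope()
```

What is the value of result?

Step 1: amount = 32.
Step 2: Three calls to inc_and_get(), each adding 5.
Step 3: Last value = 32 + 5 * 3 = 47

The answer is 47.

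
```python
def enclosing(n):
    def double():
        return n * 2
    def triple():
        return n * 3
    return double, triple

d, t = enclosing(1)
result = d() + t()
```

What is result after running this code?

Step 1: Both closures capture the same n = 1.
Step 2: d() = 1 * 2 = 2, t() = 1 * 3 = 3.
Step 3: result = 2 + 3 = 5

The answer is 5.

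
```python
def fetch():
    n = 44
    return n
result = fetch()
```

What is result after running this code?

Step 1: fetch() defines n = 44 in its local scope.
Step 2: return n finds the local variable n = 44.
Step 3: result = 44

The answer is 44.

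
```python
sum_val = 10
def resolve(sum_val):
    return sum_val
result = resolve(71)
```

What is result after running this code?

Step 1: Global sum_val = 10.
Step 2: resolve(71) takes parameter sum_val = 71, which shadows the global.
Step 3: result = 71

The answer is 71.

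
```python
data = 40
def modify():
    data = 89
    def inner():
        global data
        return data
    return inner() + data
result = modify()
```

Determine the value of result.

Step 1: Global data = 40. modify() shadows with local data = 89.
Step 2: inner() uses global keyword, so inner() returns global data = 40.
Step 3: modify() returns 40 + 89 = 129

The answer is 129.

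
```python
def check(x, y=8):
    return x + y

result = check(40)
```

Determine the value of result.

Step 1: check(40) uses default y = 8.
Step 2: Returns 40 + 8 = 48.
Step 3: result = 48

The answer is 48.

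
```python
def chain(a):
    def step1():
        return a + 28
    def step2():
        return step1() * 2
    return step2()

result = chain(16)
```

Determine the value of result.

Step 1: chain(16) captures a = 16.
Step 2: step2() calls step1() which returns 16 + 28 = 44.
Step 3: step2() returns 44 * 2 = 88

The answer is 88.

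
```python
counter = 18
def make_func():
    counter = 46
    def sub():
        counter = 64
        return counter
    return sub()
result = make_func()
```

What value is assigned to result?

Step 1: Three scopes define counter: global (18), make_func (46), sub (64).
Step 2: sub() has its own local counter = 64, which shadows both enclosing and global.
Step 3: result = 64 (local wins in LEGB)

The answer is 64.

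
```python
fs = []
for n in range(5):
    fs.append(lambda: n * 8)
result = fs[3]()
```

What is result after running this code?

Step 1: All lambdas reference the same variable n (late binding).
Step 2: After the loop, n = 4. Every lambda returns n * 8.
Step 3: fs[3]() = 4 * 8 = 32

The answer is 32.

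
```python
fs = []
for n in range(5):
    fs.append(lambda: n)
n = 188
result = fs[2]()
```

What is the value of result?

Step 1: Lambdas capture the variable n by reference, not by value.
Step 2: After the loop, n is reassigned to 188.
Step 3: fs[2]() looks up the current n = 188. result = 188

The answer is 188.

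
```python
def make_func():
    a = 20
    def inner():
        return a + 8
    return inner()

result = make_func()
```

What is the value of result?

Step 1: make_func() defines a = 20.
Step 2: inner() reads a = 20 from enclosing scope, returns 20 + 8 = 28.
Step 3: result = 28

The answer is 28.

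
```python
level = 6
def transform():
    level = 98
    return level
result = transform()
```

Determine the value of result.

Step 1: Global level = 6.
Step 2: transform() creates local level = 98, shadowing the global.
Step 3: Returns local level = 98. result = 98

The answer is 98.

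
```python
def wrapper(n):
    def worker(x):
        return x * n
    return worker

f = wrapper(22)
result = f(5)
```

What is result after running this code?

Step 1: wrapper(22) creates a closure capturing n = 22.
Step 2: f(5) computes 5 * 22 = 110.
Step 3: result = 110

The answer is 110.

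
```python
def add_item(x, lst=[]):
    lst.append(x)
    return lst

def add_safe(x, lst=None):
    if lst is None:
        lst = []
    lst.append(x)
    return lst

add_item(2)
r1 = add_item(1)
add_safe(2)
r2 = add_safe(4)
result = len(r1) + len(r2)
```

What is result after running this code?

Step 1: add_item shares mutable default: after 2 calls, lst = [2, 1], len = 2.
Step 2: add_safe creates fresh list each time: r2 = [4], len = 1.
Step 3: result = 2 + 1 = 3

The answer is 3.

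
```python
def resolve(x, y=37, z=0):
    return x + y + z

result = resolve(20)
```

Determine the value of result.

Step 1: resolve(20) uses defaults y = 37, z = 0.
Step 2: Returns 20 + 37 + 0 = 57.
Step 3: result = 57

The answer is 57.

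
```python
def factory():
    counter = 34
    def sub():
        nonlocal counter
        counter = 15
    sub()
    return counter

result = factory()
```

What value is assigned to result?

Step 1: factory() sets counter = 34.
Step 2: sub() uses nonlocal to reassign counter = 15.
Step 3: result = 15

The answer is 15.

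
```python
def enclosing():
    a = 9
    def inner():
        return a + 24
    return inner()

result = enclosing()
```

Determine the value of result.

Step 1: enclosing() defines a = 9.
Step 2: inner() reads a = 9 from enclosing scope, returns 9 + 24 = 33.
Step 3: result = 33

The answer is 33.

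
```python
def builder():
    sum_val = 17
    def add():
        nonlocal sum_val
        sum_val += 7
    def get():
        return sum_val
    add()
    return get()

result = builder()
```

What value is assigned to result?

Step 1: sum_val = 17. add() modifies it via nonlocal, get() reads it.
Step 2: add() makes sum_val = 17 + 7 = 24.
Step 3: get() returns 24. result = 24

The answer is 24.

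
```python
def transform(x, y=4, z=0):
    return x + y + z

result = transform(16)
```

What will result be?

Step 1: transform(16) uses defaults y = 4, z = 0.
Step 2: Returns 16 + 4 + 0 = 20.
Step 3: result = 20

The answer is 20.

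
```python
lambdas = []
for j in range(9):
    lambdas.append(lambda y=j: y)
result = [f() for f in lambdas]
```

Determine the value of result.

Step 1: Default arg y=j captures j at each iteration.
Step 2: Each lambda has its own default: 0, 1, ..., 8.
Step 3: result = [0, 1, 2, 3, 4, 5, 6, 7, 8]

The answer is [0, 1, 2, 3, 4, 5, 6, 7, 8].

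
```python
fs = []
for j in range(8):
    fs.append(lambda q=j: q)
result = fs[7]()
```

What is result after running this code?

Step 1: Default argument q=j captures j's value at each iteration.
Step 2: fs[7] captured q = 7 when j was 7.
Step 3: result = 7

The answer is 7.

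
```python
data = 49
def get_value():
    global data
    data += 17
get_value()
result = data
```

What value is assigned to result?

Step 1: data = 49 globally.
Step 2: get_value() modifies global data: data += 17 = 66.
Step 3: result = 66

The answer is 66.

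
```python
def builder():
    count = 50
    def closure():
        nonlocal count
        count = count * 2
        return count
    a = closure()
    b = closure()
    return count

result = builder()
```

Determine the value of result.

Step 1: count starts at 50.
Step 2: First closure(): count = 50 * 2 = 100.
Step 3: Second closure(): count = 100 * 2 = 200.
Step 4: result = 200

The answer is 200.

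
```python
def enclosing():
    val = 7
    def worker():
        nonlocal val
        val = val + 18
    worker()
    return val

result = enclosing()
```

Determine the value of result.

Step 1: enclosing() sets val = 7.
Step 2: worker() uses nonlocal to modify val in enclosing's scope: val = 7 + 18 = 25.
Step 3: enclosing() returns the modified val = 25

The answer is 25.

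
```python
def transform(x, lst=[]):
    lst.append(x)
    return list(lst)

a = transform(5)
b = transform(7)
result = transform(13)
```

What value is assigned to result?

Step 1: Default list is shared. list() creates copies for return values.
Step 2: Internal list grows: [5] -> [5, 7] -> [5, 7, 13].
Step 3: result = [5, 7, 13]

The answer is [5, 7, 13].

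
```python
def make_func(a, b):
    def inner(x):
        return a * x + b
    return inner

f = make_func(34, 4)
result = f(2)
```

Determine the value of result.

Step 1: make_func(34, 4) captures a = 34, b = 4.
Step 2: f(2) computes 34 * 2 + 4 = 72.
Step 3: result = 72

The answer is 72.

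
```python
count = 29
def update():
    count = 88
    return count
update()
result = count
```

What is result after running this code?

Step 1: Global count = 29.
Step 2: update() creates local count = 88 (shadow, not modification).
Step 3: After update() returns, global count is unchanged. result = 29

The answer is 29.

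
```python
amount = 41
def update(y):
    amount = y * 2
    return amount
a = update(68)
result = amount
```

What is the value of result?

Step 1: Global amount = 41.
Step 2: update(68) creates local amount = 68 * 2 = 136.
Step 3: Global amount unchanged because no global keyword. result = 41

The answer is 41.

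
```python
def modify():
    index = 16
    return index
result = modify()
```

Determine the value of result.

Step 1: modify() defines index = 16 in its local scope.
Step 2: return index finds the local variable index = 16.
Step 3: result = 16

The answer is 16.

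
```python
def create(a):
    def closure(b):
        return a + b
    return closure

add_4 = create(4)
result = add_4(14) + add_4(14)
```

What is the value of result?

Step 1: add_4 captures a = 4.
Step 2: add_4(14) = 4 + 14 = 18, called twice.
Step 3: result = 18 + 18 = 36

The answer is 36.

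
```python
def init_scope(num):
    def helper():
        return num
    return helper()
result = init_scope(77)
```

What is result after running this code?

Step 1: init_scope(77) binds parameter num = 77.
Step 2: helper() looks up num in enclosing scope and finds the parameter num = 77.
Step 3: result = 77

The answer is 77.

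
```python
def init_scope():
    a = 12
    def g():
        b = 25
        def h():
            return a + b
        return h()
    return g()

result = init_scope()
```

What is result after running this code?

Step 1: init_scope() defines a = 12. g() defines b = 25.
Step 2: h() accesses both from enclosing scopes: a = 12, b = 25.
Step 3: result = 12 + 25 = 37

The answer is 37.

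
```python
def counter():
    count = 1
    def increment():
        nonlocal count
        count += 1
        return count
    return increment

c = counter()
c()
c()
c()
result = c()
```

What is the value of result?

Step 1: counter() creates closure with count = 1.
Step 2: Each c() call increments count via nonlocal. After 4 calls: 1 + 4 = 5.
Step 3: result = 5

The answer is 5.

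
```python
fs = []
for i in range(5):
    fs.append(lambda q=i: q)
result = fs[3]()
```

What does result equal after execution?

Step 1: Default argument q=i captures i's value at each iteration.
Step 2: fs[3] captured q = 3 when i was 3.
Step 3: result = 3

The answer is 3.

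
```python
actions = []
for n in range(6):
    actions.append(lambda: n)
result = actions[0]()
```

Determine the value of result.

Step 1: The loop creates 6 lambdas, all referencing the same variable n.
Step 2: After the loop, n = 5 (final value).
Step 3: actions[0]() looks up n at call time and finds 5. This is the late binding gotcha. result = 5

The answer is 5.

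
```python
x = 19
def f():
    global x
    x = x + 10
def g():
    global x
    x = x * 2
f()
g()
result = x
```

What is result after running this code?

Step 1: x = 19.
Step 2: f() adds 10: x = 19 + 10 = 29.
Step 3: g() doubles: x = 29 * 2 = 58.
Step 4: result = 58

The answer is 58.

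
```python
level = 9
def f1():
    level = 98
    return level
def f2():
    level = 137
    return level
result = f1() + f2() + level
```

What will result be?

Step 1: Each function shadows global level with its own local.
Step 2: f1() returns 98, f2() returns 137.
Step 3: Global level = 9 is unchanged. result = 98 + 137 + 9 = 244

The answer is 244.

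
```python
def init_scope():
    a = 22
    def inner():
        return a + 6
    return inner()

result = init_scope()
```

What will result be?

Step 1: init_scope() defines a = 22.
Step 2: inner() reads a = 22 from enclosing scope, returns 22 + 6 = 28.
Step 3: result = 28

The answer is 28.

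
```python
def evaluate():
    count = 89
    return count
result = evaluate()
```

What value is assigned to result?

Step 1: evaluate() defines count = 89 in its local scope.
Step 2: return count finds the local variable count = 89.
Step 3: result = 89

The answer is 89.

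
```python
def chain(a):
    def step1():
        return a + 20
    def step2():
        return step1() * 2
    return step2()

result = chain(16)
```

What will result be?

Step 1: chain(16) captures a = 16.
Step 2: step2() calls step1() which returns 16 + 20 = 36.
Step 3: step2() returns 36 * 2 = 72

The answer is 72.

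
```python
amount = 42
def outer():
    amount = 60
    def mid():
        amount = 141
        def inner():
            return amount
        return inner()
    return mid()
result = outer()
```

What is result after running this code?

Step 1: Three levels of shadowing: global 42, outer 60, mid 141.
Step 2: inner() finds amount = 141 in enclosing mid() scope.
Step 3: result = 141

The answer is 141.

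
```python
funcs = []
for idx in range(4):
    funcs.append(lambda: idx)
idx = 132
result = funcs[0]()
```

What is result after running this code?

Step 1: Lambdas capture the variable idx by reference, not by value.
Step 2: After the loop, idx is reassigned to 132.
Step 3: funcs[0]() looks up the current idx = 132. result = 132

The answer is 132.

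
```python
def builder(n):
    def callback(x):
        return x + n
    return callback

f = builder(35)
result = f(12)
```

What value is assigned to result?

Step 1: builder(35) creates a closure that captures n = 35.
Step 2: f(12) calls the closure with x = 12, returning 12 + 35 = 47.
Step 3: result = 47

The answer is 47.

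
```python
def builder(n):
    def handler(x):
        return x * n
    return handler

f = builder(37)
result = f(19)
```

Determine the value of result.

Step 1: builder(37) creates a closure capturing n = 37.
Step 2: f(19) computes 19 * 37 = 703.
Step 3: result = 703

The answer is 703.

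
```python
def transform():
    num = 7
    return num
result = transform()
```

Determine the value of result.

Step 1: transform() defines num = 7 in its local scope.
Step 2: return num finds the local variable num = 7.
Step 3: result = 7

The answer is 7.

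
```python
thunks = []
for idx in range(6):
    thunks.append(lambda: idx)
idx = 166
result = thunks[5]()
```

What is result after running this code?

Step 1: Lambdas capture the variable idx by reference, not by value.
Step 2: After the loop, idx is reassigned to 166.
Step 3: thunks[5]() looks up the current idx = 166. result = 166

The answer is 166.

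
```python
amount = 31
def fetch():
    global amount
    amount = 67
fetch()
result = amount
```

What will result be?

Step 1: amount = 31 globally.
Step 2: fetch() declares global amount and sets it to 67.
Step 3: After fetch(), global amount = 67. result = 67

The answer is 67.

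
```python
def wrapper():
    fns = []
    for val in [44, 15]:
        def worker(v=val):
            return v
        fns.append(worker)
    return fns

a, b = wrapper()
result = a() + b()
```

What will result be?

Step 1: Default argument v=val captures val at each iteration.
Step 2: a() returns 44 (captured at first iteration), b() returns 15 (captured at second).
Step 3: result = 44 + 15 = 59

The answer is 59.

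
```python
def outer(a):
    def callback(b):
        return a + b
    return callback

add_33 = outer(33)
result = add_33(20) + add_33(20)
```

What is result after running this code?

Step 1: add_33 captures a = 33.
Step 2: add_33(20) = 33 + 20 = 53, called twice.
Step 3: result = 53 + 53 = 106

The answer is 106.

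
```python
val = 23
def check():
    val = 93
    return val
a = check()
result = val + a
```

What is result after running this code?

Step 1: Global val = 23. check() returns local val = 93.
Step 2: a = 93. Global val still = 23.
Step 3: result = 23 + 93 = 116

The answer is 116.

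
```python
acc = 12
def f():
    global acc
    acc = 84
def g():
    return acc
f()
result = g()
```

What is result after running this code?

Step 1: acc = 12.
Step 2: f() sets global acc = 84.
Step 3: g() reads global acc = 84. result = 84

The answer is 84.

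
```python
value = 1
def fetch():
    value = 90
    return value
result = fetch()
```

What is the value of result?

Step 1: Global value = 1.
Step 2: fetch() creates local value = 90, shadowing the global.
Step 3: Returns local value = 90. result = 90

The answer is 90.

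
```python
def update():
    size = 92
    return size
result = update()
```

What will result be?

Step 1: update() defines size = 92 in its local scope.
Step 2: return size finds the local variable size = 92.
Step 3: result = 92

The answer is 92.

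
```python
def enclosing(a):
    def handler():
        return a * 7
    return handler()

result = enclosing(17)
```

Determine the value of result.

Step 1: enclosing(17) binds parameter a = 17.
Step 2: handler() accesses a = 17 from enclosing scope.
Step 3: result = 17 * 7 = 119

The answer is 119.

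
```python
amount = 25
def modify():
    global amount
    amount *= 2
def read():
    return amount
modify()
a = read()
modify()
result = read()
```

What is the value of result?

Step 1: amount = 25.
Step 2: First modify(): amount = 25 * 2 = 50.
Step 3: Second modify(): amount = 50 * 2 = 100.
Step 4: read() returns 100

The answer is 100.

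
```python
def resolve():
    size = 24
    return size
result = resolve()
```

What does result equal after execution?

Step 1: resolve() defines size = 24 in its local scope.
Step 2: return size finds the local variable size = 24.
Step 3: result = 24

The answer is 24.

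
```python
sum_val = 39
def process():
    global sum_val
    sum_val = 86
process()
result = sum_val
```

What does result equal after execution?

Step 1: sum_val = 39 globally.
Step 2: process() declares global sum_val and sets it to 86.
Step 3: After process(), global sum_val = 86. result = 86

The answer is 86.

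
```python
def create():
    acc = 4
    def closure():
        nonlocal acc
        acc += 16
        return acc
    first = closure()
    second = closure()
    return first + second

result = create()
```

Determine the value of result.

Step 1: acc starts at 4.
Step 2: First call: acc = 4 + 16 = 20, returns 20.
Step 3: Second call: acc = 20 + 16 = 36, returns 36.
Step 4: result = 20 + 36 = 56

The answer is 56.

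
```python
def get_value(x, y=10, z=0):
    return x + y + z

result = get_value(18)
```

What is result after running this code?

Step 1: get_value(18) uses defaults y = 10, z = 0.
Step 2: Returns 18 + 10 + 0 = 28.
Step 3: result = 28

The answer is 28.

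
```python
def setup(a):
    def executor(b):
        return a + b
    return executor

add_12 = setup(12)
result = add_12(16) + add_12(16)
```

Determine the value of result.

Step 1: add_12 captures a = 12.
Step 2: add_12(16) = 12 + 16 = 28, called twice.
Step 3: result = 28 + 28 = 56

The answer is 56.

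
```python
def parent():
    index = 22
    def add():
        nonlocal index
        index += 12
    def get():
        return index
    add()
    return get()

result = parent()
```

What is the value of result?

Step 1: index = 22. add() modifies it via nonlocal, get() reads it.
Step 2: add() makes index = 22 + 12 = 34.
Step 3: get() returns 34. result = 34

The answer is 34.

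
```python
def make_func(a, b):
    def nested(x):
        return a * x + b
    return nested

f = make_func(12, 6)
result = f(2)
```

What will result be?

Step 1: make_func(12, 6) captures a = 12, b = 6.
Step 2: f(2) computes 12 * 2 + 6 = 30.
Step 3: result = 30

The answer is 30.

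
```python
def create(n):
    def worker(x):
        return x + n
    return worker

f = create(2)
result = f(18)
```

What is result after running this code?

Step 1: create(2) creates a closure that captures n = 2.
Step 2: f(18) calls the closure with x = 18, returning 18 + 2 = 20.
Step 3: result = 20

The answer is 20.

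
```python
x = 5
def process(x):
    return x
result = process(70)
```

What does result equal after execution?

Step 1: Global x = 5.
Step 2: process(70) takes parameter x = 70, which shadows the global.
Step 3: result = 70

The answer is 70.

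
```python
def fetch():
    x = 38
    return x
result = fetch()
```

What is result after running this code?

Step 1: fetch() defines x = 38 in its local scope.
Step 2: return x finds the local variable x = 38.
Step 3: result = 38

The answer is 38.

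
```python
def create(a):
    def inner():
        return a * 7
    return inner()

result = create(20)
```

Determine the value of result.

Step 1: create(20) binds parameter a = 20.
Step 2: inner() accesses a = 20 from enclosing scope.
Step 3: result = 20 * 7 = 140

The answer is 140.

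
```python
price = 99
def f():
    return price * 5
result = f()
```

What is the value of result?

Step 1: price = 99 is defined globally.
Step 2: f() looks up price from global scope = 99, then computes 99 * 5 = 495.
Step 3: result = 495

The answer is 495.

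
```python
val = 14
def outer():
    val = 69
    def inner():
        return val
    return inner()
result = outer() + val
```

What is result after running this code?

Step 1: Global val = 14. outer() shadows with val = 69.
Step 2: inner() returns enclosing val = 69. outer() = 69.
Step 3: result = 69 + global val (14) = 83

The answer is 83.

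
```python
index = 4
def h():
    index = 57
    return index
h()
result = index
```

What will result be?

Step 1: index = 4 globally.
Step 2: h() creates a LOCAL index = 57 (no global keyword!).
Step 3: The global index is unchanged. result = 4

The answer is 4.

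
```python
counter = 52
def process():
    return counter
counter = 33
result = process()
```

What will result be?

Step 1: counter is first set to 52, then reassigned to 33.
Step 2: process() is called after the reassignment, so it looks up the current global counter = 33.
Step 3: result = 33

The answer is 33.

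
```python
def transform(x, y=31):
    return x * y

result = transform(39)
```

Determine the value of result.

Step 1: transform(39) uses default y = 31.
Step 2: Returns 39 * 31 = 1209.
Step 3: result = 1209

The answer is 1209.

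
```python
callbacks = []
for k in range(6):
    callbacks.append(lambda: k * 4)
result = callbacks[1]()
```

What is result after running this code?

Step 1: All lambdas reference the same variable k (late binding).
Step 2: After the loop, k = 5. Every lambda returns k * 4.
Step 3: callbacks[1]() = 5 * 4 = 20

The answer is 20.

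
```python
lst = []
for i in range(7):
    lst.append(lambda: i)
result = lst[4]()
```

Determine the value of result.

Step 1: The loop creates 7 lambdas, all referencing the same variable i.
Step 2: After the loop, i = 6 (final value).
Step 3: lst[4]() looks up i at call time and finds 6. This is the late binding gotcha. result = 6

The answer is 6.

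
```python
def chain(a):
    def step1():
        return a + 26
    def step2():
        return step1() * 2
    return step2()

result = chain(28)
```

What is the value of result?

Step 1: chain(28) captures a = 28.
Step 2: step2() calls step1() which returns 28 + 26 = 54.
Step 3: step2() returns 54 * 2 = 108

The answer is 108.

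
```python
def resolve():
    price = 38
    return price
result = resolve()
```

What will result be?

Step 1: resolve() defines price = 38 in its local scope.
Step 2: return price finds the local variable price = 38.
Step 3: result = 38

The answer is 38.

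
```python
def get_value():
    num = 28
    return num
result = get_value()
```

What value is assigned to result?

Step 1: get_value() defines num = 28 in its local scope.
Step 2: return num finds the local variable num = 28.
Step 3: result = 28

The answer is 28.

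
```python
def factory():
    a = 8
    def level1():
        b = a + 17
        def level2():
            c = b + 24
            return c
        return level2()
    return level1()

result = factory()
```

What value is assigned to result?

Step 1: a = 8. b = a + 17 = 25.
Step 2: c = b + 24 = 25 + 24 = 49.
Step 3: result = 49

The answer is 49.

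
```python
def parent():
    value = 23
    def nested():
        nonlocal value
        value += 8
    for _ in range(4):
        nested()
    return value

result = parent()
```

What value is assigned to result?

Step 1: value = 23.
Step 2: nested() is called 4 times in a loop, each adding 8 via nonlocal.
Step 3: value = 23 + 8 * 4 = 55

The answer is 55.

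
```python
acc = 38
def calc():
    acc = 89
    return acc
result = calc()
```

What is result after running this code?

Step 1: Global acc = 38.
Step 2: calc() creates local acc = 89, shadowing the global.
Step 3: Returns local acc = 89. result = 89

The answer is 89.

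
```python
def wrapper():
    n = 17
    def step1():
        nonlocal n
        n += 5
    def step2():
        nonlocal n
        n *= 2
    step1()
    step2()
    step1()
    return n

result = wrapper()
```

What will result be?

Step 1: n = 17.
Step 2: step1(): n = 17 + 5 = 22.
Step 3: step2(): n = 22 * 2 = 44.
Step 4: step1(): n = 44 + 5 = 49. result = 49

The answer is 49.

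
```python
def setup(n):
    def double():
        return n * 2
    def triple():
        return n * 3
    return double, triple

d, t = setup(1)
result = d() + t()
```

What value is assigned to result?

Step 1: Both closures capture the same n = 1.
Step 2: d() = 1 * 2 = 2, t() = 1 * 3 = 3.
Step 3: result = 2 + 3 = 5

The answer is 5.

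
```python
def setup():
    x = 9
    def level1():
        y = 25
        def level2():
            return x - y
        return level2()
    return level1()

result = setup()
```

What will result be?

Step 1: x = 9 in setup. y = 25 in level1.
Step 2: level2() reads x = 9 and y = 25 from enclosing scopes.
Step 3: result = 9 - 25 = -16

The answer is -16.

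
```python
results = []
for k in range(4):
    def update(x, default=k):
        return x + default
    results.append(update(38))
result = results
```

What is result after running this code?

Step 1: Default argument default=k is evaluated at function definition time.
Step 2: Each iteration creates update with default = current k value.
Step 3: update(38) returns 38 + default. results = [38, 39, 40, 41]

The answer is [38, 39, 40, 41].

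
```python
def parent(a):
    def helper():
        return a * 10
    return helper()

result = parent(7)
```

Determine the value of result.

Step 1: parent(7) binds parameter a = 7.
Step 2: helper() accesses a = 7 from enclosing scope.
Step 3: result = 7 * 10 = 70

The answer is 70.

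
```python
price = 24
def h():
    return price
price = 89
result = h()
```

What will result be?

Step 1: price is first set to 24, then reassigned to 89.
Step 2: h() is called after the reassignment, so it looks up the current global price = 89.
Step 3: result = 89

The answer is 89.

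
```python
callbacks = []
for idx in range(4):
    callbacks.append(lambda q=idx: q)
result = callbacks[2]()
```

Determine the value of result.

Step 1: Default argument q=idx captures idx's value at each iteration.
Step 2: callbacks[2] captured q = 2 when idx was 2.
Step 3: result = 2

The answer is 2.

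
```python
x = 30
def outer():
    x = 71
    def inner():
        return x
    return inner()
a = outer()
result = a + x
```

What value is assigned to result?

Step 1: outer() has local x = 71. inner() reads from enclosing.
Step 2: outer() returns 71. Global x = 30 unchanged.
Step 3: result = 71 + 30 = 101

The answer is 101.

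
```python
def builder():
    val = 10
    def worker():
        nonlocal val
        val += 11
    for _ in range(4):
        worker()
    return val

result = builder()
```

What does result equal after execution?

Step 1: val = 10.
Step 2: worker() is called 4 times in a loop, each adding 11 via nonlocal.
Step 3: val = 10 + 11 * 4 = 54

The answer is 54.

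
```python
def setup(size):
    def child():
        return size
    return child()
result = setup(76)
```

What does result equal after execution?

Step 1: setup(76) binds parameter size = 76.
Step 2: child() looks up size in enclosing scope and finds the parameter size = 76.
Step 3: result = 76

The answer is 76.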